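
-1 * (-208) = 208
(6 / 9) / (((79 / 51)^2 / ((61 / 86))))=52887 / 268363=0.20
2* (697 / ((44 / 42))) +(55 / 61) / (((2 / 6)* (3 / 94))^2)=6238637 / 671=9297.52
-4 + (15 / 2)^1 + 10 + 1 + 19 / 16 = 15.69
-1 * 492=-492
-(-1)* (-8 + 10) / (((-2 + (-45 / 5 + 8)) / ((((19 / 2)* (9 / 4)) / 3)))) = -19 / 4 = -4.75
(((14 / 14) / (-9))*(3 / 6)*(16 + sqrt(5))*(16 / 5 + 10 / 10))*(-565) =791*sqrt(5) / 6 + 6328 / 3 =2404.12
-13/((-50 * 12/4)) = 13/150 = 0.09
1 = 1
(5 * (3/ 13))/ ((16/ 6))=45/ 104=0.43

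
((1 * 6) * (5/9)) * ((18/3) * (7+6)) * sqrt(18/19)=780 * sqrt(38)/19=253.07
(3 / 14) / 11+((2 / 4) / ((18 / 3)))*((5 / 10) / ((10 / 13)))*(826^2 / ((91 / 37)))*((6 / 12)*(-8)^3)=-8885962579 / 2310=-3846737.05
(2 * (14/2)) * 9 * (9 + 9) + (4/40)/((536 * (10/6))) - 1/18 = 547028227/241200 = 2267.94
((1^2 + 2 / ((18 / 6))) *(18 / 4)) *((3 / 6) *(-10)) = -75 / 2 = -37.50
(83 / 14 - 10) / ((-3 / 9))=171 / 14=12.21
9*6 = 54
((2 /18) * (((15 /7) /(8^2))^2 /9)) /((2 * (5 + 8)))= 25 /46964736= 0.00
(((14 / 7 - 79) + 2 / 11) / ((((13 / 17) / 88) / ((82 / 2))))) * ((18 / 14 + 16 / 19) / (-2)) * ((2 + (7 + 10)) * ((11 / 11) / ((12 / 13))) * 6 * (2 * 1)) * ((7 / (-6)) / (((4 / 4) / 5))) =-1666770950 / 3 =-555590316.67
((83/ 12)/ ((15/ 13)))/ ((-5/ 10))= -1079/ 90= -11.99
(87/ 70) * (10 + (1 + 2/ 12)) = 1943/ 140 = 13.88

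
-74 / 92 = -37 / 46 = -0.80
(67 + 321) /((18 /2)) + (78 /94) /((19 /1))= 346835 /8037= 43.15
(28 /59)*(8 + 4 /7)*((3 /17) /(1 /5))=3.59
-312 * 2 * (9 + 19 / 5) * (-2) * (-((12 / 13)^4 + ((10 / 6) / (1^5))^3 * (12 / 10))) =-3306852352 / 32955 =-100344.48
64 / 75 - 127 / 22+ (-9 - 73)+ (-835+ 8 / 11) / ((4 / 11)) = -7857859 / 3300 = -2381.17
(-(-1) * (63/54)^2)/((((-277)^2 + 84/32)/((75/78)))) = 1225/71820801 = 0.00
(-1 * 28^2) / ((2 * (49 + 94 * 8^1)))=-392 / 801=-0.49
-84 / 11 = -7.64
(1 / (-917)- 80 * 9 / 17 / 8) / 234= -82547 / 3647826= -0.02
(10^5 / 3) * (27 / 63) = 100000 / 7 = 14285.71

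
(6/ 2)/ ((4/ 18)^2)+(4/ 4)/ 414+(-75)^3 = -349262197/ 828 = -421814.25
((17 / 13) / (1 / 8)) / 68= 2 / 13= 0.15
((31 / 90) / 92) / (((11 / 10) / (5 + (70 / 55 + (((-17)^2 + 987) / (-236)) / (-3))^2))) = 849372317 / 17263344186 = 0.05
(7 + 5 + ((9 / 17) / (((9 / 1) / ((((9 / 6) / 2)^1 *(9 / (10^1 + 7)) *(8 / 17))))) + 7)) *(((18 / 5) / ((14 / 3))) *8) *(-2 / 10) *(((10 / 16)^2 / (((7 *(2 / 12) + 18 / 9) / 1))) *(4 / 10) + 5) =-110600127 / 933470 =-118.48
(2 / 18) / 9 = 1 / 81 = 0.01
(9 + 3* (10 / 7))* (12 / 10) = 558 / 35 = 15.94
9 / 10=0.90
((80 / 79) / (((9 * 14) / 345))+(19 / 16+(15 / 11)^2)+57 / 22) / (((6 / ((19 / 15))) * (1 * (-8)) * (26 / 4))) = -102651623 / 3006267264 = -0.03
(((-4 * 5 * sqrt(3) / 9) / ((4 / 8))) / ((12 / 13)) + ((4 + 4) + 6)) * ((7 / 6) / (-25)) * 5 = -49 / 15 + 91 * sqrt(3) / 81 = -1.32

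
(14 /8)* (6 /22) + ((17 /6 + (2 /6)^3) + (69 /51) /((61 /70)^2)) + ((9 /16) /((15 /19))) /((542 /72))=132984283343 /25456830795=5.22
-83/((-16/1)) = 83/16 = 5.19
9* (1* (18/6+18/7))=351/7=50.14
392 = 392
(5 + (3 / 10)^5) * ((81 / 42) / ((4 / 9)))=121559049 / 5600000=21.71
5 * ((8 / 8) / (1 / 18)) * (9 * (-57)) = -46170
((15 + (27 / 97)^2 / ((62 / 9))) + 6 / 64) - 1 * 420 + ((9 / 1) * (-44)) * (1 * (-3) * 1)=783.10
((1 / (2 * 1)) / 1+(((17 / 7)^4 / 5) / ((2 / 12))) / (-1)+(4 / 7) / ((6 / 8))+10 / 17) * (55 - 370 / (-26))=-1465480110 / 530621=-2761.82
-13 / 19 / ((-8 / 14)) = 91 / 76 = 1.20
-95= -95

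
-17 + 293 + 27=303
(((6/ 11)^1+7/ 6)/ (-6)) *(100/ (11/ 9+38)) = -2825/ 3883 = -0.73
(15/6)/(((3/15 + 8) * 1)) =25/82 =0.30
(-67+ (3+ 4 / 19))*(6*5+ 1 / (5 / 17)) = -202404 / 95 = -2130.57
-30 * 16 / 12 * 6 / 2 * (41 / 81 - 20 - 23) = 137680 / 27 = 5099.26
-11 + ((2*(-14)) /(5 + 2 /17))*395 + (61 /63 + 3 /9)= -2170.85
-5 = -5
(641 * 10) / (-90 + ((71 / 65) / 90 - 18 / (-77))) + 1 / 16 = -46157722267 / 646875728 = -71.35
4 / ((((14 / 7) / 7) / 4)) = 56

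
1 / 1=1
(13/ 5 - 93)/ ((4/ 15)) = -339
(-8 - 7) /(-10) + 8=19 /2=9.50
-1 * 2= -2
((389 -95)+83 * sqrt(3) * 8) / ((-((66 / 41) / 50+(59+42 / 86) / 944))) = -13813457600 * sqrt(3) / 1980743 -6116199600 / 1980743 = -15166.94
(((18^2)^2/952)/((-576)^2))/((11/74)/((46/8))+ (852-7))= 68931/175257442304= 0.00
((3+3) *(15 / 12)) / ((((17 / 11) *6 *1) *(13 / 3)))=165 / 884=0.19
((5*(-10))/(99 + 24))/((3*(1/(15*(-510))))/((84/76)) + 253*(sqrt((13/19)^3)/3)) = -995551932375000*sqrt(247)/1837094076608872441-116311492500/1837094076608872441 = -0.01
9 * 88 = 792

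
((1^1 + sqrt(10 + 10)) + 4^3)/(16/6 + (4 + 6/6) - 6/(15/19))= 30* sqrt(5) + 975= 1042.08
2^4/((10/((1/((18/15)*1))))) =4/3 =1.33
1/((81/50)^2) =2500/6561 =0.38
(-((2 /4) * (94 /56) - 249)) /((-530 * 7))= -13897 /207760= -0.07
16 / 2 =8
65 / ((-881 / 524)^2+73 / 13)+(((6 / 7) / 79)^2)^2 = 21698005198741569056 / 2818119085989825821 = 7.70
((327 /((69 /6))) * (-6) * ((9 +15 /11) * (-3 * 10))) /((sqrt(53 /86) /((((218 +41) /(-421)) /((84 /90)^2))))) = -47718.85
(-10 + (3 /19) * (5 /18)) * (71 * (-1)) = 80585 /114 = 706.89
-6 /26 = -3 /13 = -0.23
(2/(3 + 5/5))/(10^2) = 1/200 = 0.00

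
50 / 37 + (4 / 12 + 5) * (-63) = -334.65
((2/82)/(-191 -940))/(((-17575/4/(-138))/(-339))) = 62376/271656775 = 0.00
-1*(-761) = 761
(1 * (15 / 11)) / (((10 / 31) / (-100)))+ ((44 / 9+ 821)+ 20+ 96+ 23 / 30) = 514729 / 990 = 519.93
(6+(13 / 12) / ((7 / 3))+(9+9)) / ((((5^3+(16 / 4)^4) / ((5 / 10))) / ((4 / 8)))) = 685 / 42672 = 0.02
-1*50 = -50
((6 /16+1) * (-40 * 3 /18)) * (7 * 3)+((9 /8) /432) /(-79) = -5839681 /30336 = -192.50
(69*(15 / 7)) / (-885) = -69 / 413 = -0.17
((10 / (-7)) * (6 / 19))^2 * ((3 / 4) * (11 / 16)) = 7425 / 70756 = 0.10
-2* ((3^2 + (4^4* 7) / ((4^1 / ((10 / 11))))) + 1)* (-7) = 64260 / 11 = 5841.82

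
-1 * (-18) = 18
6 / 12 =1 / 2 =0.50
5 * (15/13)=75/13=5.77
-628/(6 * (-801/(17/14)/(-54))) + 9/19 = -95815/11837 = -8.09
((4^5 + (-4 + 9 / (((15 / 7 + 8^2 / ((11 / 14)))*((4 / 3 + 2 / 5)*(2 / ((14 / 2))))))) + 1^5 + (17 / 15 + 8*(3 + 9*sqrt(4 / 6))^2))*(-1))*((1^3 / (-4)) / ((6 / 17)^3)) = 10685.08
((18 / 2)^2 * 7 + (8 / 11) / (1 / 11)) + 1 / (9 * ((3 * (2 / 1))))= 31051 / 54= 575.02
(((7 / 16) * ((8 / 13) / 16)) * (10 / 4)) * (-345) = -12075 / 832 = -14.51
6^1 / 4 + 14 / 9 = 55 / 18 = 3.06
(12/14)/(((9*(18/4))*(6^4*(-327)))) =-1/20024172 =-0.00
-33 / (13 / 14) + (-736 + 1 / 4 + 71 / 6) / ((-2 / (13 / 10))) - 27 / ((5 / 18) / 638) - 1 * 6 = -192143929 / 3120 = -61584.59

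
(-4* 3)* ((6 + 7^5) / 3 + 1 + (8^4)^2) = -201393856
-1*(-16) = 16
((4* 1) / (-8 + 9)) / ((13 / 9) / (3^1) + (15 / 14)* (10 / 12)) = 3024 / 1039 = 2.91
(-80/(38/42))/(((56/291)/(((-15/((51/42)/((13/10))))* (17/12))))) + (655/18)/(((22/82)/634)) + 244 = 363737543/3762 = 96687.28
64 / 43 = 1.49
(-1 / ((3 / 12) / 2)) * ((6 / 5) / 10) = -24 / 25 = -0.96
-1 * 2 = -2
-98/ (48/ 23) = -1127/ 24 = -46.96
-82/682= -41/341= -0.12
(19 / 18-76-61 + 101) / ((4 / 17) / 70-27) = 374255 / 289134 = 1.29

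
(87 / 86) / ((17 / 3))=261 / 1462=0.18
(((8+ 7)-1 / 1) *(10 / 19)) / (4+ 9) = 140 / 247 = 0.57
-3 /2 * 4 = -6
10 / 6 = 5 / 3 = 1.67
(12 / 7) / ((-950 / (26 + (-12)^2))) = -204 / 665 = -0.31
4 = 4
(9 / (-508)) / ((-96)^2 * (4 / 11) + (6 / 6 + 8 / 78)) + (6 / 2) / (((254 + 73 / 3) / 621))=4083263458893 / 610042526420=6.69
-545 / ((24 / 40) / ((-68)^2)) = -12600400 / 3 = -4200133.33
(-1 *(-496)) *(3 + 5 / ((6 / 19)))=9341.33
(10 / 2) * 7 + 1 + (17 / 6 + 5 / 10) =118 / 3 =39.33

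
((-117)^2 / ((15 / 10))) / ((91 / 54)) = 37908 / 7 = 5415.43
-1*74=-74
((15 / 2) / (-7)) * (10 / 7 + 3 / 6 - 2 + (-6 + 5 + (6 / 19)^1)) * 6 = 9045 / 1862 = 4.86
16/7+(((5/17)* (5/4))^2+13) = 15.42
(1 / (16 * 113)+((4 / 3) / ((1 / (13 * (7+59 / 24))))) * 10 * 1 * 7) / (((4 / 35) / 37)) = 241827379255 / 65088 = 3715391.15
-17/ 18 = -0.94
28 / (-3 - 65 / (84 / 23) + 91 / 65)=-11760 / 8147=-1.44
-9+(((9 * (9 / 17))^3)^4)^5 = 3229246017998554007515224836513361914701768856101700943472913953573495476834873855927951838639039095432541425209592 / 67132880600101282948735355994194317620764746587861166986121564248710884801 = 48102300826842250303296640000000000000000.00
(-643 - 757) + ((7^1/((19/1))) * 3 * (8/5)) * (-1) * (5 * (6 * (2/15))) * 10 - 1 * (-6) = -27830/19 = -1464.74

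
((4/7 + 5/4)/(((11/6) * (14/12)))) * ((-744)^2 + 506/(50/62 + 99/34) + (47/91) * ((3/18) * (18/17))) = 8239281800535/17474821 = 471494.49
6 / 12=1 / 2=0.50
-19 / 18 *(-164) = 1558 / 9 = 173.11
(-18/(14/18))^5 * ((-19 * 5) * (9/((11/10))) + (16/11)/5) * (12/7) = 57217629923456256/6470695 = 8842578721.99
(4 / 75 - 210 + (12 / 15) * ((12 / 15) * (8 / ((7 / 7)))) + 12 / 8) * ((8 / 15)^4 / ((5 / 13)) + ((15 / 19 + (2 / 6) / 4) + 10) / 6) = -411.23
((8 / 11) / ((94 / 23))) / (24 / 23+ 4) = 529 / 14993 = 0.04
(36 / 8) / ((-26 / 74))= -333 / 26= -12.81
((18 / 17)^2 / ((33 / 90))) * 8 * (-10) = -777600 / 3179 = -244.61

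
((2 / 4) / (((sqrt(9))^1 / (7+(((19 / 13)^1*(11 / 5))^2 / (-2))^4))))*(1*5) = 3676265787905467121 / 6117980407500000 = 600.90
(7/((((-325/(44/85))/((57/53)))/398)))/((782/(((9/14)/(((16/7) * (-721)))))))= 1122957/471717649000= 0.00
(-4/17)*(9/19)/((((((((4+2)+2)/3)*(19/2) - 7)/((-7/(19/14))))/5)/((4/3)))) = 0.21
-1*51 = -51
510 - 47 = 463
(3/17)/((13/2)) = 6/221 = 0.03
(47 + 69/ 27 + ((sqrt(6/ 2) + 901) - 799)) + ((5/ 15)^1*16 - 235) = -703/ 9 + sqrt(3) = -76.38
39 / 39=1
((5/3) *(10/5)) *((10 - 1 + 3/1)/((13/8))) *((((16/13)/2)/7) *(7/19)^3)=125440/1159171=0.11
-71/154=-0.46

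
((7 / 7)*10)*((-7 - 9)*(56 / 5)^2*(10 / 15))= -13380.27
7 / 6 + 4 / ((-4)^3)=53 / 48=1.10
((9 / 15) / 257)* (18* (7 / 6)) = 63 / 1285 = 0.05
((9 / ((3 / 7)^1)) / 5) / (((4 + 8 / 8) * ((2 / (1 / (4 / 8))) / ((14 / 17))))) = 294 / 425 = 0.69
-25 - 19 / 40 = -1019 / 40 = -25.48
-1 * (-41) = 41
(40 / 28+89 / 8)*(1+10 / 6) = 703 / 21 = 33.48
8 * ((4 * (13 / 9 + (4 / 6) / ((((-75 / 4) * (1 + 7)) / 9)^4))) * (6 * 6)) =650003888 / 390625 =1664.01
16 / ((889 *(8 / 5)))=10 / 889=0.01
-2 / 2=-1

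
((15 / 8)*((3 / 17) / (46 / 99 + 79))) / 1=4455 / 1069912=0.00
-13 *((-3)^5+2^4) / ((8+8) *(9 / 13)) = 38363 / 144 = 266.41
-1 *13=-13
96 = 96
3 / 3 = 1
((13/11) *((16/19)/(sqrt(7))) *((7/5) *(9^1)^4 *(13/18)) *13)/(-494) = -492804 *sqrt(7)/19855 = -65.67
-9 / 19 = -0.47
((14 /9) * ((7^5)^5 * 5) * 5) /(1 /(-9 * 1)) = -469374016882387715282450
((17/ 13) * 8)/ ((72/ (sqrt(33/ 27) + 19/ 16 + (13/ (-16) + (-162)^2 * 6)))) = 17 * sqrt(11)/ 351 + 7138385/ 312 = 22879.60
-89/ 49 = -1.82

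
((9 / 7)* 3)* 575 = 15525 / 7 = 2217.86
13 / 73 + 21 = 1546 / 73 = 21.18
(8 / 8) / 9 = 1 / 9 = 0.11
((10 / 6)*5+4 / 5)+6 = 227 / 15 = 15.13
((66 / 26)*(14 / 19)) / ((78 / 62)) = 4774 / 3211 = 1.49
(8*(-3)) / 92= -6 / 23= -0.26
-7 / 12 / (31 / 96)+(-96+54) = -1358 / 31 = -43.81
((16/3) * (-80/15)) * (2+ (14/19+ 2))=-2560/19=-134.74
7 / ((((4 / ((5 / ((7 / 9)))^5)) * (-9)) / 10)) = -102515625 / 4802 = -21348.53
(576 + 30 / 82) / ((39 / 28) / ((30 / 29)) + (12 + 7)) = 2205560 / 77859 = 28.33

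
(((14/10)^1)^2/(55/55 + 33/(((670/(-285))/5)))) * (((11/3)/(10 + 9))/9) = -0.00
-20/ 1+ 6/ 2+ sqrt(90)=-17+ 3*sqrt(10)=-7.51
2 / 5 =0.40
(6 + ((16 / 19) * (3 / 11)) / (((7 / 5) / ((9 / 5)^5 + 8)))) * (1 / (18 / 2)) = 453362 / 391875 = 1.16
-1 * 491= -491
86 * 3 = 258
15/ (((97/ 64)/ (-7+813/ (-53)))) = -1136640/ 5141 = -221.09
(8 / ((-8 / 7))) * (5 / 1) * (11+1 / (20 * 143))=-220227 / 572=-385.01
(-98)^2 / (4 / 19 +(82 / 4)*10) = 26068 / 557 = 46.80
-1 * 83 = -83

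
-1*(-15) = 15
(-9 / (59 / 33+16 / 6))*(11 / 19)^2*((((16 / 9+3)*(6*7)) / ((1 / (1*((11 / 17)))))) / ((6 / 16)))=-10073008 / 42959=-234.48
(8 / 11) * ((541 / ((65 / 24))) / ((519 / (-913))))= -2873792 / 11245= -255.56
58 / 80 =29 / 40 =0.72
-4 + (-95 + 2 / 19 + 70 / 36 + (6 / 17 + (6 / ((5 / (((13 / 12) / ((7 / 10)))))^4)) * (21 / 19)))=-85561443 / 886312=-96.54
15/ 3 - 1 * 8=-3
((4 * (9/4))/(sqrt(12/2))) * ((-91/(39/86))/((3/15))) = -1505 * sqrt(6) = -3686.48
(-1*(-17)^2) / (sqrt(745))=-289*sqrt(745) / 745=-10.59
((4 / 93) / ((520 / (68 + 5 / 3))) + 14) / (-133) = -507989 / 4823910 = -0.11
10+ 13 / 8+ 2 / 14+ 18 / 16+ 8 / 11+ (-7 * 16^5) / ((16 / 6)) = -847769501 / 308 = -2752498.38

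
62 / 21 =2.95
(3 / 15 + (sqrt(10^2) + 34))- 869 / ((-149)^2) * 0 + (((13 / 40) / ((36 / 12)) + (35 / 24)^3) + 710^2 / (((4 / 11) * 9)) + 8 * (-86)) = 10602314407 / 69120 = 153389.97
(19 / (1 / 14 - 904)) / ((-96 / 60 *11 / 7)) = 931 / 111364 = 0.01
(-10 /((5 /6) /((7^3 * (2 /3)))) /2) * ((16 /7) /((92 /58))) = -45472 /23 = -1977.04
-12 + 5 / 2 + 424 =829 / 2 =414.50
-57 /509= -0.11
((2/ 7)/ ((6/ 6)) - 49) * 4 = -1364/ 7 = -194.86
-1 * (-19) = 19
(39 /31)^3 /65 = 4563 /148955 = 0.03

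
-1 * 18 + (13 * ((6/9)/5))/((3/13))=-472/45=-10.49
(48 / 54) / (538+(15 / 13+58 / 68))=3536 / 2148147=0.00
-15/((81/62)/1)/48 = -0.24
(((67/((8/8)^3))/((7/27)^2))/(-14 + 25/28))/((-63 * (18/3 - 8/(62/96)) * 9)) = -4154/197813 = -0.02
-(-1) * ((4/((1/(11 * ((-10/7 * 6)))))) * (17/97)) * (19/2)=-426360/679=-627.92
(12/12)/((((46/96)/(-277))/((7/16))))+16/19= -110155/437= -252.07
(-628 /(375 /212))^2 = 126045.83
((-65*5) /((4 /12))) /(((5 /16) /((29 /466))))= -45240 /233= -194.16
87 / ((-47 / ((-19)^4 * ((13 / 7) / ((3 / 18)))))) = -884358306 / 329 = -2688019.17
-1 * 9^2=-81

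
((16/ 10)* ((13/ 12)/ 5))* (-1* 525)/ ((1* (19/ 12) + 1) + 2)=-2184/ 55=-39.71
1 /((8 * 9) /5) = 5 /72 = 0.07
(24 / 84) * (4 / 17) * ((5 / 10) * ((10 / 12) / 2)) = 5 / 357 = 0.01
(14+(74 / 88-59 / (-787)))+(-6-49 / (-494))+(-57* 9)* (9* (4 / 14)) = -78439724711 / 59871812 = -1310.13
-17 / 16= -1.06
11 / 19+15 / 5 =68 / 19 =3.58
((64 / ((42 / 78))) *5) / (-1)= -4160 / 7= -594.29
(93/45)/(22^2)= 31/7260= 0.00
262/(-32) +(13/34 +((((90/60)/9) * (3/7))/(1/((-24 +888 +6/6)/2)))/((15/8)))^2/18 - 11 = -62362849/18352656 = -3.40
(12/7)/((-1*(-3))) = 4/7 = 0.57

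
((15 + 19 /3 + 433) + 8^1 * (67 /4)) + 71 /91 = 160828 /273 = 589.11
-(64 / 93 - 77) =7097 / 93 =76.31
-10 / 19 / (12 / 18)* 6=-90 / 19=-4.74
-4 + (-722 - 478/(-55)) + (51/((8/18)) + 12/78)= -1722879/2860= -602.41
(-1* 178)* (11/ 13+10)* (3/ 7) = -75294/ 91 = -827.41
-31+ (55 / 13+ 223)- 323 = -1648 / 13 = -126.77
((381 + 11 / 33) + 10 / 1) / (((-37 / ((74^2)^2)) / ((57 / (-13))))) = 18077853088 / 13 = 1390604083.69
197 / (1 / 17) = 3349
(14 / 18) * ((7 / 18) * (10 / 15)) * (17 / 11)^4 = 4092529 / 3557763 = 1.15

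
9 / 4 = 2.25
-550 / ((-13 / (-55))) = -2326.92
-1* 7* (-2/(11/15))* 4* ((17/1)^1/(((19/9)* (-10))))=-12852/209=-61.49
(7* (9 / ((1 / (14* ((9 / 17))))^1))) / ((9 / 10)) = 8820 / 17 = 518.82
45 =45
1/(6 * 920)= 1/5520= 0.00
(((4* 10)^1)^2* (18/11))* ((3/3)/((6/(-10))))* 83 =-3984000/11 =-362181.82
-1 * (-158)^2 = -24964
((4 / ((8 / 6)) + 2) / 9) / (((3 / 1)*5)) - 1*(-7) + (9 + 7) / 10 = 1166 / 135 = 8.64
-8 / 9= -0.89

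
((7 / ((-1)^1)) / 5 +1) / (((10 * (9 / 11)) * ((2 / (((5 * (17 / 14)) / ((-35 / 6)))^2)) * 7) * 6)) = -3179 / 5042100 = -0.00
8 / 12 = 2 / 3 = 0.67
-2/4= -1/2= -0.50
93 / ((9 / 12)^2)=165.33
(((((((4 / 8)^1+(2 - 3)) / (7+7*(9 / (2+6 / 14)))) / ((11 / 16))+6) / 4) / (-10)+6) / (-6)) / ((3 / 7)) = -180197 / 79200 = -2.28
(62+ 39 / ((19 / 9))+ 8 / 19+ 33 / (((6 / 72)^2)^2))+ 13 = 13003256 / 19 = 684381.89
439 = 439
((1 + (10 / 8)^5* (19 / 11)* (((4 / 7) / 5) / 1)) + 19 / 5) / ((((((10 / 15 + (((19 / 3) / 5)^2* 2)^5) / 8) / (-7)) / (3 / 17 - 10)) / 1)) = 10255302897908203125 / 1176326066198797888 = 8.72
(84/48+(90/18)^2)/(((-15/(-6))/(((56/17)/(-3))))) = -2996/255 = -11.75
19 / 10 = 1.90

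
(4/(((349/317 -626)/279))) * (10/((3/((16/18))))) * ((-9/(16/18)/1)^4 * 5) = -1175055909075/4225984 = -278054.98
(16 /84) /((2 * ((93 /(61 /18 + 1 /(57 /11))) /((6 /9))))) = 350 /143127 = 0.00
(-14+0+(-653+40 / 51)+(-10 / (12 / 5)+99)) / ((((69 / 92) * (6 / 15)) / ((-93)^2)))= -280040205 / 17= -16472953.24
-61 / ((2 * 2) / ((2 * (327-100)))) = -13847 / 2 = -6923.50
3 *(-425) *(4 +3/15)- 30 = -5385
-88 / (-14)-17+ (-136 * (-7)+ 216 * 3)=11125 / 7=1589.29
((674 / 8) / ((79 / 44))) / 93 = 3707 / 7347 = 0.50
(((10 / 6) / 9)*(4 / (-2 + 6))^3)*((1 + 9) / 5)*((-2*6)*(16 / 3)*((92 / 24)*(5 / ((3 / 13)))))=-478400 / 243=-1968.72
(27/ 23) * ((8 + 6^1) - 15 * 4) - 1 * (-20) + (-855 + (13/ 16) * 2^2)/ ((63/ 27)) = -11173/ 28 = -399.04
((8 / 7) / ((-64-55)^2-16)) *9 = 24 / 33005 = 0.00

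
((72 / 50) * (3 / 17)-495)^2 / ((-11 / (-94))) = 4155947861166 / 1986875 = 2091700.72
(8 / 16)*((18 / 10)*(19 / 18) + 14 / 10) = 33 / 20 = 1.65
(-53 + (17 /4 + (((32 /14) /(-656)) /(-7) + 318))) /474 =2163697 /3809064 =0.57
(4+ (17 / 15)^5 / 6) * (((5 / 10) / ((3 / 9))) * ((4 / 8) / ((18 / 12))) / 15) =19644857 / 136687500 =0.14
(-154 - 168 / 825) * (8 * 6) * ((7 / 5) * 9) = -128235744 / 1375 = -93262.36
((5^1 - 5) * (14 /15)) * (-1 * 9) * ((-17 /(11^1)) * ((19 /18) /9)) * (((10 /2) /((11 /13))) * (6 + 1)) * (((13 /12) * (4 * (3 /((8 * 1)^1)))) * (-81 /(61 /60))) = 0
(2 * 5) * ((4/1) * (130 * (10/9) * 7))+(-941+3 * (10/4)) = 711197/18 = 39510.94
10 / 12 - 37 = -217 / 6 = -36.17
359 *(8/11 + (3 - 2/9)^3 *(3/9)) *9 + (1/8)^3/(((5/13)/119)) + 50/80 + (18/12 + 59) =25495.40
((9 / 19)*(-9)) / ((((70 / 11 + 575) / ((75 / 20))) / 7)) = -18711 / 97204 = -0.19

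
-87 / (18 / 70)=-1015 / 3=-338.33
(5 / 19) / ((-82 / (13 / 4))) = -65 / 6232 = -0.01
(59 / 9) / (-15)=-59 / 135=-0.44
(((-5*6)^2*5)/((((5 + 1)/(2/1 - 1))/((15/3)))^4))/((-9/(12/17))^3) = -1250000/1193859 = -1.05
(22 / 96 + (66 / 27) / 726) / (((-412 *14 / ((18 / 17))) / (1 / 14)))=-65 / 21318528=-0.00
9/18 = 1/2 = 0.50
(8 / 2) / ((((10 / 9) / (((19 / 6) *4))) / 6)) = 1368 / 5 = 273.60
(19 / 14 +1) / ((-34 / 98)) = -231 / 34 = -6.79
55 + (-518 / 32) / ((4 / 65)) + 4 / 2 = -13187 / 64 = -206.05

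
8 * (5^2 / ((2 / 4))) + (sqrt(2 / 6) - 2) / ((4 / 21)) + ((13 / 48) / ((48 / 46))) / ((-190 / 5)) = 392.52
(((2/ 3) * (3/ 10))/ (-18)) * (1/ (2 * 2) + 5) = -7/ 120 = -0.06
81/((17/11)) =891/17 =52.41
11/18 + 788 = 14195/18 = 788.61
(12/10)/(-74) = -3/185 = -0.02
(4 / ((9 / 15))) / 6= 10 / 9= 1.11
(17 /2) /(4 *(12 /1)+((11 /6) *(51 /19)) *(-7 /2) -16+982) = 646 /75755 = 0.01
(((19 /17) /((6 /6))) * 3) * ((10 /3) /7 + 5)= 2185 /119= 18.36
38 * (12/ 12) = 38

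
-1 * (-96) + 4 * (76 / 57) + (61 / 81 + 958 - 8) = 85219 / 81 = 1052.09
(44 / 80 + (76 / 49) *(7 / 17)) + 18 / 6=9969 / 2380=4.19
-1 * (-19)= 19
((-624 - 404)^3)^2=1180208363584098304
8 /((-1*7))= -8 /7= -1.14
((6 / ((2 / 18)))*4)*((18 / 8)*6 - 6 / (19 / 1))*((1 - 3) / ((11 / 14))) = -1515024 / 209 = -7248.92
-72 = -72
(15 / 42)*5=25 / 14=1.79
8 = 8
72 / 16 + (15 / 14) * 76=1203 / 14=85.93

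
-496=-496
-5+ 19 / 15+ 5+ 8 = 139 / 15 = 9.27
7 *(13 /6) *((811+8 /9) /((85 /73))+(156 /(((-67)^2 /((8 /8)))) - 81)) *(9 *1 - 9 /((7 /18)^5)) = -25763316173518781 /2748412695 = -9373889.23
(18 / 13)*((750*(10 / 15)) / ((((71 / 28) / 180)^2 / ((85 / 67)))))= 19432224000000 / 4390711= 4425757.92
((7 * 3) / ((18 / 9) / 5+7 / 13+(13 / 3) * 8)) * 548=2244060 / 6943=323.21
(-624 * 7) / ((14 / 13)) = -4056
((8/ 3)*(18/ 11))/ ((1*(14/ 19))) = 456/ 77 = 5.92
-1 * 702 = -702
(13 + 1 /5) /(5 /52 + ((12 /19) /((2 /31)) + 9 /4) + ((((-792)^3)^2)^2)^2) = 2964 /833122044784020977472547470601777807260572170306350810722039452579924645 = 0.00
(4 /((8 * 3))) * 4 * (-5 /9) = -10 /27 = -0.37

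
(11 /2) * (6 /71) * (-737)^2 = 17924577 /71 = 252458.83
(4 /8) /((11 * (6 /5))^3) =125 /574992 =0.00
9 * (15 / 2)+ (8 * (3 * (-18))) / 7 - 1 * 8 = -31 / 14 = -2.21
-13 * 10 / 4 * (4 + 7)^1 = -715 / 2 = -357.50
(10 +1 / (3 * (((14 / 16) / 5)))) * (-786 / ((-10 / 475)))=3111250 / 7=444464.29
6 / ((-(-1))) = 6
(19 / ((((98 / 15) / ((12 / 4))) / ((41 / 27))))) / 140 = 779 / 8232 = 0.09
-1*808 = -808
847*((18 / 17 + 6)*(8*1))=813120 / 17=47830.59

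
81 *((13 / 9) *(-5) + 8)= 63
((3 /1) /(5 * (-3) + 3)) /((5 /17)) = -17 /20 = -0.85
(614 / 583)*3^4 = 49734 / 583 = 85.31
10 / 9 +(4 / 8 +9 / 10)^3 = 4337 / 1125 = 3.86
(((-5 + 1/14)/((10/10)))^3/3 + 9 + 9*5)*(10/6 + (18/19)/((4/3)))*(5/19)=17467305/1981168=8.82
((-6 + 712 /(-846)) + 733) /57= 307165 /24111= 12.74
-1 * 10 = -10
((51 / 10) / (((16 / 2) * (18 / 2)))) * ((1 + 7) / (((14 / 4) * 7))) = 17 / 735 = 0.02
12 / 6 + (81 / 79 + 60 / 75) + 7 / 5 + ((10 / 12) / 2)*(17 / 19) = 504167 / 90060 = 5.60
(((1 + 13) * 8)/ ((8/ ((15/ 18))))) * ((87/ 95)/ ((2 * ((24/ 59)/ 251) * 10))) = 3006227/ 9120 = 329.63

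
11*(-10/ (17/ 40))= -4400/ 17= -258.82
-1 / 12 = -0.08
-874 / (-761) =874 / 761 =1.15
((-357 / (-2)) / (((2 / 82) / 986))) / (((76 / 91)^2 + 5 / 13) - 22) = -344969.93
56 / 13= 4.31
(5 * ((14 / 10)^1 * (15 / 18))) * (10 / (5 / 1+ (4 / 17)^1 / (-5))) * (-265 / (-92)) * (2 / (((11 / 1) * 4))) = 3941875 / 2556312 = 1.54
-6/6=-1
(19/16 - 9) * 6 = -375/8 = -46.88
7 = 7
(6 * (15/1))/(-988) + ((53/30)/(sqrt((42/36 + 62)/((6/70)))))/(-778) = -45/494 - 53 * sqrt(26530)/103201700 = -0.09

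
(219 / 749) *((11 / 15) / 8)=803 / 29960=0.03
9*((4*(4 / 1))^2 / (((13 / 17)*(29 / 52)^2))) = 8146944 / 841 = 9687.21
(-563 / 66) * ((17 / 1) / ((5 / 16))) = -76568 / 165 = -464.05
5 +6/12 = 11/2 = 5.50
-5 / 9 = -0.56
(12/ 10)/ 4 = 3/ 10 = 0.30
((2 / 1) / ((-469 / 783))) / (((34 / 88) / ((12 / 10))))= -413424 / 39865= -10.37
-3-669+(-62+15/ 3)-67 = -796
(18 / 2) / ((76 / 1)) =9 / 76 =0.12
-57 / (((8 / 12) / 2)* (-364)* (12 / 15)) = 855 / 1456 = 0.59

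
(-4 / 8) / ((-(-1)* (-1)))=1 / 2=0.50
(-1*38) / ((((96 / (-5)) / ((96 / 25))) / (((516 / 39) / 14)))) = 3268 / 455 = 7.18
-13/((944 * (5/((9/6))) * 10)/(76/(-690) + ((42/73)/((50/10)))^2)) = 5790161/144629060000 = 0.00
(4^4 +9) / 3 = 265 / 3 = 88.33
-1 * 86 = -86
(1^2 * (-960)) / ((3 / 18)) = -5760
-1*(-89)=89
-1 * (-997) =997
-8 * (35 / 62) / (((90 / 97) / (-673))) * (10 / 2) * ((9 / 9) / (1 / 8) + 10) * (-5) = -45696700 / 31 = -1474087.10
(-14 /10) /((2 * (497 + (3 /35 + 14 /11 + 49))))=-539 /421466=-0.00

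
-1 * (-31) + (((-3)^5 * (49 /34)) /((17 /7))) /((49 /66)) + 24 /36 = -140944 /867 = -162.57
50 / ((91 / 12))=600 / 91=6.59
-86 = -86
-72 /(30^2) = -2 /25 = -0.08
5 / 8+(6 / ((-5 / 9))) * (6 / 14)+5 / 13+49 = 165187 / 3640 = 45.38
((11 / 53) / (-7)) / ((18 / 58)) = -319 / 3339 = -0.10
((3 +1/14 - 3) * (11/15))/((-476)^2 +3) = 11/47581590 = 0.00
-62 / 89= -0.70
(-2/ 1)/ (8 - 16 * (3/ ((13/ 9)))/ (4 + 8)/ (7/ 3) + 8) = -0.14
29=29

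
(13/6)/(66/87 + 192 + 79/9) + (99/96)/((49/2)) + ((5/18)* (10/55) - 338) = -1379523639773/4082679216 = -337.90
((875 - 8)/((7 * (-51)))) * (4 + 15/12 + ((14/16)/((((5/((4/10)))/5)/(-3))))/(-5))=-663/50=-13.26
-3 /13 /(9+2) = -3 /143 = -0.02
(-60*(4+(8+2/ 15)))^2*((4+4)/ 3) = 4239872/ 3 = 1413290.67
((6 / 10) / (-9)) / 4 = -1 / 60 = -0.02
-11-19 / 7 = -96 / 7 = -13.71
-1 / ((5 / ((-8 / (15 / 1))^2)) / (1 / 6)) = -0.01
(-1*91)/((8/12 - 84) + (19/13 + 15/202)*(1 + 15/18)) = 477932/422879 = 1.13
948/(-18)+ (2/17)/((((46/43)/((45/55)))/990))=42712/1173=36.41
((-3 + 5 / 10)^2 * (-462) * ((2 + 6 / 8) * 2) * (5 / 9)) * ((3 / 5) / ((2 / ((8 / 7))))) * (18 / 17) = -54450 / 17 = -3202.94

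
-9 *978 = -8802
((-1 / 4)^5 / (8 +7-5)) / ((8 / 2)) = -1 / 40960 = -0.00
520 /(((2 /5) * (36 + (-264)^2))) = 25 /1341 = 0.02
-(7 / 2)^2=-12.25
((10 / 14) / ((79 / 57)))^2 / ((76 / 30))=64125 / 611618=0.10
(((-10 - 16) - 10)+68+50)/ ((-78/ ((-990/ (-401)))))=-13530/ 5213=-2.60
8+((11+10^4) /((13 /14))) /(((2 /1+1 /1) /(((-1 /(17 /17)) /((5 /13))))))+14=-46608 /5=-9321.60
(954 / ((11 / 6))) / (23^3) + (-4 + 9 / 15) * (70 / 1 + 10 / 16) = -257055085 / 1070696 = -240.08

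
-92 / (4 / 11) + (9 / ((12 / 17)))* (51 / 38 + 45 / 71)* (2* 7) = 537979 / 5396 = 99.70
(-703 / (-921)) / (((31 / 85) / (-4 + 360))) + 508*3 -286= 56618918 / 28551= 1983.08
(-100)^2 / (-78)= -5000 / 39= -128.21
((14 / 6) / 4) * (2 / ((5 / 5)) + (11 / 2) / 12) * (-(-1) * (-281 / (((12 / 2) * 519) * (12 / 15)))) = -580265 / 3587328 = -0.16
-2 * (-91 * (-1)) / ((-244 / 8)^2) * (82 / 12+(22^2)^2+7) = -511645316 / 11163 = -45834.03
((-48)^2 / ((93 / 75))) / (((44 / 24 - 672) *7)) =-345600 / 872557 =-0.40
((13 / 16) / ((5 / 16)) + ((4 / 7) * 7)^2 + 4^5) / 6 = 5213 / 30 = 173.77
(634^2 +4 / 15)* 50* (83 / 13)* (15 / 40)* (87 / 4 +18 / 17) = 242554856610 / 221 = 1097533287.83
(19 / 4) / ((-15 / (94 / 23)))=-893 / 690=-1.29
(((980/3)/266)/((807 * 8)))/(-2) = -35/367992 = -0.00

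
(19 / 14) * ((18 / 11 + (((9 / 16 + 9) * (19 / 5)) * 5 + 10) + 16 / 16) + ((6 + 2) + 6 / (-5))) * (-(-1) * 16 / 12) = 3362791 / 9240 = 363.94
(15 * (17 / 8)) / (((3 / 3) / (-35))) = -8925 / 8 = -1115.62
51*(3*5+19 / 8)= 7089 / 8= 886.12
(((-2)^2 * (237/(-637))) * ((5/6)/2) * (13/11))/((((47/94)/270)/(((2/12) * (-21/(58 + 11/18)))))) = 383940/16247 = 23.63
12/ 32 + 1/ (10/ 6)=39/ 40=0.98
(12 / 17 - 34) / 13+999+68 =235241 / 221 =1064.44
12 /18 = 2 /3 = 0.67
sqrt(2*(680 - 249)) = sqrt(862) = 29.36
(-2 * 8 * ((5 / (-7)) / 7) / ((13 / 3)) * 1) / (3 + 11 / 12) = 2880 / 29939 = 0.10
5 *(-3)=-15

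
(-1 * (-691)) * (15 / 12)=3455 / 4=863.75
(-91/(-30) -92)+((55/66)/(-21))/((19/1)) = -532478/5985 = -88.97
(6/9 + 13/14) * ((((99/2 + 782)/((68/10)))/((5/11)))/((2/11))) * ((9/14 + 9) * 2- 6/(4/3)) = 930253929/26656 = 34898.48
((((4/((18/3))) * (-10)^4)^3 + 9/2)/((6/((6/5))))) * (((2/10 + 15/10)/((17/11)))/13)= 176000000002673/35100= 5014245014.32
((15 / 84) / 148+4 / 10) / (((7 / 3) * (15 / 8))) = 8313 / 90650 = 0.09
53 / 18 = 2.94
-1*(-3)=3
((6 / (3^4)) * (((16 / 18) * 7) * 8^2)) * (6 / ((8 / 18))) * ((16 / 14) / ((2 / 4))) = 8192 / 9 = 910.22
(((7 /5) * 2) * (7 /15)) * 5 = 98 /15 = 6.53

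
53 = 53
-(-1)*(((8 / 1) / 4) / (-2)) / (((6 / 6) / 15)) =-15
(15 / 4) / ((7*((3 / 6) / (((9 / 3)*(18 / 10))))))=81 / 14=5.79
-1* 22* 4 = -88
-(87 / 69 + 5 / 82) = -2493 / 1886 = -1.32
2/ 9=0.22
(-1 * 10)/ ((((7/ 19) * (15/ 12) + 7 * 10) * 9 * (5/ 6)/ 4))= -1216/ 16065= -0.08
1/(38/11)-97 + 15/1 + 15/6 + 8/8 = -1486/19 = -78.21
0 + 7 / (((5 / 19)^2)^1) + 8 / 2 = 2627 / 25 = 105.08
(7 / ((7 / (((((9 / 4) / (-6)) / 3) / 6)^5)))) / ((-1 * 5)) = 0.00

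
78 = 78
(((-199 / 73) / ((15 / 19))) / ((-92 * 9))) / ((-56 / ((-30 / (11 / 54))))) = 11343 / 1034264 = 0.01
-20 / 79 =-0.25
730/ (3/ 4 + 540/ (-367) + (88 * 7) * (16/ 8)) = 1071640/ 1807517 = 0.59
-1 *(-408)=408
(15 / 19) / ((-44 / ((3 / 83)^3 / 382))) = -405 / 182601322024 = -0.00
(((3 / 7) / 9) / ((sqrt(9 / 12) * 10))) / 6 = sqrt(3) / 1890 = 0.00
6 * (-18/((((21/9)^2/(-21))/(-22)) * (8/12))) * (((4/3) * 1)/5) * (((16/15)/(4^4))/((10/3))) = -8019/1750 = -4.58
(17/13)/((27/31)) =1.50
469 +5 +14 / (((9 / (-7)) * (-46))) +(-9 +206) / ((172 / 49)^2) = 3002082907 / 6123888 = 490.22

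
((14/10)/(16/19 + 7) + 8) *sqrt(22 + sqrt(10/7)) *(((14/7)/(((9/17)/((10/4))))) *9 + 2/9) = 519259 *sqrt(7 *sqrt(70) + 1078)/5215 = 3356.81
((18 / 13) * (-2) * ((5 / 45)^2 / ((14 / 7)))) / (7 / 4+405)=-8 / 190359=-0.00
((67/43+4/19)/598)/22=1445/10748452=0.00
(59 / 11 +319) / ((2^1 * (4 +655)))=0.25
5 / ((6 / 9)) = 15 / 2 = 7.50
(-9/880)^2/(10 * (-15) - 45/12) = -27/39688000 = -0.00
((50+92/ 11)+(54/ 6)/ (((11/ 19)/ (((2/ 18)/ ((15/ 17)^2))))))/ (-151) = -13631/ 33975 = -0.40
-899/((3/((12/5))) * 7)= -3596/35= -102.74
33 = 33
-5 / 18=-0.28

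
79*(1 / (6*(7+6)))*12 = 158 / 13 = 12.15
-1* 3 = -3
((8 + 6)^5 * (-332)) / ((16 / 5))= -55799240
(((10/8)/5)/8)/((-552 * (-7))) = 1/123648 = 0.00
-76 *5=-380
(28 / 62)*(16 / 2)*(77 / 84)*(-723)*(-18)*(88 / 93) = 39192384 / 961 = 40782.92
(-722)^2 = 521284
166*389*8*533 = 275343536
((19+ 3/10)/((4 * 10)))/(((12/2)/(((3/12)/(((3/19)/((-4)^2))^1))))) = 3667/1800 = 2.04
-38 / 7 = -5.43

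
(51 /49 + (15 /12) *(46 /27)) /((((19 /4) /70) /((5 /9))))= 838900 /32319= 25.96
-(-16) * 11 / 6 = 88 / 3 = 29.33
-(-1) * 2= 2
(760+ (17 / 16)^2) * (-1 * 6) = -584547 / 128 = -4566.77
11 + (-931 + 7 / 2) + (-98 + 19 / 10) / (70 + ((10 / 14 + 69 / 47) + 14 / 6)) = -337503381 / 367735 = -917.79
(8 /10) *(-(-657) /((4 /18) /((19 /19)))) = 11826 /5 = 2365.20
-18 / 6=-3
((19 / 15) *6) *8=304 / 5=60.80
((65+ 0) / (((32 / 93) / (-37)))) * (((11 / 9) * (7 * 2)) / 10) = -1148147 / 96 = -11959.86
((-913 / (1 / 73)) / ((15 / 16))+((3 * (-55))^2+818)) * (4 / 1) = -2582956 / 15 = -172197.07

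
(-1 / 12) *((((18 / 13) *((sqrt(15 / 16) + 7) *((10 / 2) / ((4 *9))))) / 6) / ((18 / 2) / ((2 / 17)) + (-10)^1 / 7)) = -245 / 983736 - 35 *sqrt(15) / 3934944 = -0.00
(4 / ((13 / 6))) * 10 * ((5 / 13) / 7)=1200 / 1183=1.01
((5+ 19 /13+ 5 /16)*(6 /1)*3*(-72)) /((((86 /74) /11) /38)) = -1765119114 /559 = -3157637.06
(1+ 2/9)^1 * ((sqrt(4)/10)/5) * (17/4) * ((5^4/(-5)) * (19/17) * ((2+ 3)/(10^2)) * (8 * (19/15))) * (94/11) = -125.68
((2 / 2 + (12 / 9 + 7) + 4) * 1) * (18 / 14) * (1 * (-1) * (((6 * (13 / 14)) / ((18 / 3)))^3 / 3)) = -4.58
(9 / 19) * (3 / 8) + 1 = 179 / 152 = 1.18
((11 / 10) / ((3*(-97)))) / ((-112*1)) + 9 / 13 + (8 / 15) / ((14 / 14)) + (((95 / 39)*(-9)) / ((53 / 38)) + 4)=-157082795 / 14970592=-10.49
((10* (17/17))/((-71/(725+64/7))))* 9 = -462510/497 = -930.60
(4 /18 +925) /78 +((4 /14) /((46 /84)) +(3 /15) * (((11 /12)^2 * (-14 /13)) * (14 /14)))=3940457 /322920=12.20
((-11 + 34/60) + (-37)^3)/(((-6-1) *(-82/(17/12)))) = -3691193/29520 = -125.04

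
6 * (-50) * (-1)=300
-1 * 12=-12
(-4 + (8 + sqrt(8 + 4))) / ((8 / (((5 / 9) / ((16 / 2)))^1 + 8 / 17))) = 661*sqrt(3) / 4896 + 661 / 2448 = 0.50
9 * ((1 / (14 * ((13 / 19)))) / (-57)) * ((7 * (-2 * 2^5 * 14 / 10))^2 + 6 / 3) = -14751819 / 2275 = -6484.32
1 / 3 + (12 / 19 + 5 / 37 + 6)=14974 / 2109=7.10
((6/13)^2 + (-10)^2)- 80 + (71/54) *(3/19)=1180271/57798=20.42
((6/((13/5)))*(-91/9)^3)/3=-579670/729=-795.16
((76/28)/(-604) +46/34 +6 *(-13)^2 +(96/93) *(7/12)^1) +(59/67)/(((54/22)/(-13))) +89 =4434963216367/4030734204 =1100.29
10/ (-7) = -10/ 7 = -1.43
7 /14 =1 /2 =0.50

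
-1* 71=-71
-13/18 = -0.72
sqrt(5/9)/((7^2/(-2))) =-2 * sqrt(5)/147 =-0.03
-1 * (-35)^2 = -1225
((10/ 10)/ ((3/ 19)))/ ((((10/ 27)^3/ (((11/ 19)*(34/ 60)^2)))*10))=2317491/ 1000000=2.32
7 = 7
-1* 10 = -10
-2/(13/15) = -30/13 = -2.31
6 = 6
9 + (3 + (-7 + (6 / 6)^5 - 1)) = 5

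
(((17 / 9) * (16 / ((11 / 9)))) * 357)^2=9429186816 / 121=77927163.77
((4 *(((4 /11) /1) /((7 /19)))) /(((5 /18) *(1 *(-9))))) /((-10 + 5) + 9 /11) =304 /805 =0.38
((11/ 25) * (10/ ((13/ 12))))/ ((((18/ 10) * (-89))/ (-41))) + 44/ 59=365596/ 204789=1.79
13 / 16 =0.81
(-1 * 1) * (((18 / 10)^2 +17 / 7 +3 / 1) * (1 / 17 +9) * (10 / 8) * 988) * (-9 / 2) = 37095201 / 85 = 436414.13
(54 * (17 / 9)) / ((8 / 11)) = 561 / 4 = 140.25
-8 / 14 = -4 / 7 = -0.57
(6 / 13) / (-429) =-2 / 1859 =-0.00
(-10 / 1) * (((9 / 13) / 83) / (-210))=3 / 7553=0.00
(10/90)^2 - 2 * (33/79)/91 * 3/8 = 20737/2329236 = 0.01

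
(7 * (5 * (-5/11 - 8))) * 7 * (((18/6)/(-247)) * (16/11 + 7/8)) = 14012775/239096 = 58.61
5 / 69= 0.07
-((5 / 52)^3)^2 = -15625 / 19770609664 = -0.00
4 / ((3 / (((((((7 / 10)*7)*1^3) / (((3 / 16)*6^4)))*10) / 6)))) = 98 / 2187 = 0.04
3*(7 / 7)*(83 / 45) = 83 / 15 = 5.53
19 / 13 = 1.46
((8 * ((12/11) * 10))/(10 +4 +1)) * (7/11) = 448/121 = 3.70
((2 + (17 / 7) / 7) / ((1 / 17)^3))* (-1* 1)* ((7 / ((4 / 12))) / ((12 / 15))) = -8474925 / 28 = -302675.89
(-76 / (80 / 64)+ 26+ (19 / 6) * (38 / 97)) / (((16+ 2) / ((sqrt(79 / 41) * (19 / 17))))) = -927751 * sqrt(3239) / 18254430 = -2.89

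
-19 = -19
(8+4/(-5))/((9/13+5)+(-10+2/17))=-3978/2315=-1.72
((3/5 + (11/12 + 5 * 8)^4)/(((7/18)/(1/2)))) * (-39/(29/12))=-3777803965169/64960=-58155849.22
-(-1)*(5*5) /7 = 25 /7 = 3.57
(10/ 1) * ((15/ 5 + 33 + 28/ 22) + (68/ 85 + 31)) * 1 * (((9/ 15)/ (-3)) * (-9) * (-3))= -205146/ 55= -3729.93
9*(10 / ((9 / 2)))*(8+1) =180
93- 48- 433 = -388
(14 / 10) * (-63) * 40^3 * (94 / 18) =-29478400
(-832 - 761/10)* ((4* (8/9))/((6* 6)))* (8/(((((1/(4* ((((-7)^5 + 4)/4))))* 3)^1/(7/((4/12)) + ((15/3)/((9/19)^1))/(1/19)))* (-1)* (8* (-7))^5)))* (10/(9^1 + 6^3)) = 1878151591/26138246400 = 0.07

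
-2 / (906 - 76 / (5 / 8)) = -5 / 1961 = -0.00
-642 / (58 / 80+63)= -25680 / 2549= -10.07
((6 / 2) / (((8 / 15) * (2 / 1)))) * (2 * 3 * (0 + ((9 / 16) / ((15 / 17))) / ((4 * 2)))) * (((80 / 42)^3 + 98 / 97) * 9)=1633025151 / 17034752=95.86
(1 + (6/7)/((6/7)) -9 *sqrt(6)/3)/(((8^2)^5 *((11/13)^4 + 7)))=-0.00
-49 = -49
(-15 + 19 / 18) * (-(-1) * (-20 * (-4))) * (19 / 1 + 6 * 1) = -251000 / 9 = -27888.89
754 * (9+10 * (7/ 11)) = 127426/ 11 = 11584.18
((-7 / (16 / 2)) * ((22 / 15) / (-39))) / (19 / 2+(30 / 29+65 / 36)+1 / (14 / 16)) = 15631 / 6404645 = 0.00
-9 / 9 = -1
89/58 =1.53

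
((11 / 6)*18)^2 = 1089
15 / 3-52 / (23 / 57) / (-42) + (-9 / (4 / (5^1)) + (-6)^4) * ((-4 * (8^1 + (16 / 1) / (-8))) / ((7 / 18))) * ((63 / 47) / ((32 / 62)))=-6232401795 / 30268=-205907.29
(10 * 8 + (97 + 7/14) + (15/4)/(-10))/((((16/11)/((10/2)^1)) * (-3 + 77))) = 8.23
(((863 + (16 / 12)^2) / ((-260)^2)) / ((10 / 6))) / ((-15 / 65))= -7783 / 234000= -0.03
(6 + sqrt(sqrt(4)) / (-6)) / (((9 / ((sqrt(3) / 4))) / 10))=5 * sqrt(3) * (36 - sqrt(2)) / 108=2.77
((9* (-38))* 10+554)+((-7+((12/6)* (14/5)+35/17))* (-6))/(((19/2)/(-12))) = -4620526/1615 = -2861.01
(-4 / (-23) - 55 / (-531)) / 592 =3389 / 7230096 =0.00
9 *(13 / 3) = 39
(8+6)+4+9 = 27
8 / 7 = 1.14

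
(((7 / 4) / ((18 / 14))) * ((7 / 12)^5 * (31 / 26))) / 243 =25529833 / 56596340736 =0.00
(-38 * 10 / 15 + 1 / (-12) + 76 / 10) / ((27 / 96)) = -8552 / 135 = -63.35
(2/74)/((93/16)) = 16/3441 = 0.00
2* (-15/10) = -3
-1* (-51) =51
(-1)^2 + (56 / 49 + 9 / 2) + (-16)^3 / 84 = -1769 / 42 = -42.12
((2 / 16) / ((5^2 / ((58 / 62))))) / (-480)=-0.00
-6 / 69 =-2 / 23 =-0.09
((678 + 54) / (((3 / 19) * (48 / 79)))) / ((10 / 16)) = 183122 / 15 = 12208.13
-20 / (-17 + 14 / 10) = 50 / 39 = 1.28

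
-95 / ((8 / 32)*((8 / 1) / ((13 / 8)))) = -1235 / 16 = -77.19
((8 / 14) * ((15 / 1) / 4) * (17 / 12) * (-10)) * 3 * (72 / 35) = -9180 / 49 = -187.35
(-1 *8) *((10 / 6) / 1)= -40 / 3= -13.33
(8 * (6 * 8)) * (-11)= -4224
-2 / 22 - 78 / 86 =-472 / 473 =-1.00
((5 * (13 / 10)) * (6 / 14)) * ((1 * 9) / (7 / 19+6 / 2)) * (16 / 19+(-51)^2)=17351685 / 896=19365.72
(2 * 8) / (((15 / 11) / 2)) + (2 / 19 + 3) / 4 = 27637 / 1140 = 24.24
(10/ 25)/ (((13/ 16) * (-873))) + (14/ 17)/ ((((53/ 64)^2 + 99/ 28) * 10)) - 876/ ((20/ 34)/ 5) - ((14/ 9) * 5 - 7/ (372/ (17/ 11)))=-237421397684288273/ 31852697315868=-7453.73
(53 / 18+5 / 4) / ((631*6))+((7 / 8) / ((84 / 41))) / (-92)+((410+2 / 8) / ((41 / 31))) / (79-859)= -0.40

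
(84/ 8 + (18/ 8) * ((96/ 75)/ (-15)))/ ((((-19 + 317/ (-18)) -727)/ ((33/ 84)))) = -255123/ 48107500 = -0.01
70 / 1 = 70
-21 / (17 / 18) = -378 / 17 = -22.24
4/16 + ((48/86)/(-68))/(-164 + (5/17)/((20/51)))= 477439/1909372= 0.25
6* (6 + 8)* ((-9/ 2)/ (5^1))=-378/ 5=-75.60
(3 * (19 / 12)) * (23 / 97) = 437 / 388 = 1.13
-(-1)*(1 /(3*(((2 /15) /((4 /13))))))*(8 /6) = 40 /39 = 1.03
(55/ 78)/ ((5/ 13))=11/ 6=1.83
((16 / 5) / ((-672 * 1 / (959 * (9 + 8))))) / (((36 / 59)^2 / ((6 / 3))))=-8107249 / 19440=-417.04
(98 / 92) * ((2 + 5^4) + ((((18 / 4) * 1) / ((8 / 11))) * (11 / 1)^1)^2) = 65975217 / 11776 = 5602.52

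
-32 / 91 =-0.35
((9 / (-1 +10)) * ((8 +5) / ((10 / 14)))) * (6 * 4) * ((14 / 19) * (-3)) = -91728 / 95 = -965.56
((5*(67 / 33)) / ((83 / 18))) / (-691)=-2010 / 630883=-0.00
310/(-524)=-155/262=-0.59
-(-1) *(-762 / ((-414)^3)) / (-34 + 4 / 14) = -889 / 2791012464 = -0.00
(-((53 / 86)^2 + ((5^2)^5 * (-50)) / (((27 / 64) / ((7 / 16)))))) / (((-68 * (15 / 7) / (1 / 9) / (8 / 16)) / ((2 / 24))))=-707820311969099 / 43996141440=-16088.24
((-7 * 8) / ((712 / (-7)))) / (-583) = -49 / 51887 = -0.00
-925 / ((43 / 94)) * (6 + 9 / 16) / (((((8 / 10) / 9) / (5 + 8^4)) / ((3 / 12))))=-842424856875 / 5504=-153056841.73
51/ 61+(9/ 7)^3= 61962/ 20923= 2.96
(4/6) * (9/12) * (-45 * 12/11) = -270/11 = -24.55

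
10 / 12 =5 / 6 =0.83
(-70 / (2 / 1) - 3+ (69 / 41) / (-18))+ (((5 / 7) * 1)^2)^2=-22346021 / 590646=-37.83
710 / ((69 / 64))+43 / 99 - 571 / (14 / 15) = 1504621 / 31878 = 47.20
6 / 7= 0.86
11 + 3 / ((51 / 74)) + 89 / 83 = 23176 / 1411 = 16.43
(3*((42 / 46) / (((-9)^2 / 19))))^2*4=70756 / 42849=1.65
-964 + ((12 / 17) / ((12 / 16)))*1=-16372 / 17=-963.06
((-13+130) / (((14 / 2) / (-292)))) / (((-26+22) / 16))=136656 / 7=19522.29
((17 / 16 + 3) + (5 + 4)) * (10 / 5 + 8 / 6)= 1045 / 24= 43.54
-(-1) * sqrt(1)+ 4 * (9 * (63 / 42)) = 55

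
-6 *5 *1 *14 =-420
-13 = -13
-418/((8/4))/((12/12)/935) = -195415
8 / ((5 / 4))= 32 / 5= 6.40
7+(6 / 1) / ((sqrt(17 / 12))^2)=11.24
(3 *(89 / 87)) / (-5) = -89 / 145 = -0.61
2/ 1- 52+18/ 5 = -46.40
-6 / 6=-1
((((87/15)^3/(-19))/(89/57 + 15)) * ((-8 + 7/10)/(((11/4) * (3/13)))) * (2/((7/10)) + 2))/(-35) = -393467737/397512500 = -0.99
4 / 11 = 0.36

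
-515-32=-547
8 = 8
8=8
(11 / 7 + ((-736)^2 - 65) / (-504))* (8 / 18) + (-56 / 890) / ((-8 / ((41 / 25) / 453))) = -454270930441 / 952489125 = -476.93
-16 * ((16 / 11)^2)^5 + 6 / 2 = -17514373770613 / 25937424601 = -675.25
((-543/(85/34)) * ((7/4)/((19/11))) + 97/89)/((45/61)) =-225867689/760950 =-296.82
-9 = -9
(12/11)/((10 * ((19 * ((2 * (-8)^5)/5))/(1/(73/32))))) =-3/15623168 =-0.00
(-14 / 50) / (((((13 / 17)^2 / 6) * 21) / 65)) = -578 / 65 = -8.89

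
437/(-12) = -36.42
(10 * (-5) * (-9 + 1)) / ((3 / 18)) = 2400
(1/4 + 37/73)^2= 48841/85264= 0.57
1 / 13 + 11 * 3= 430 / 13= 33.08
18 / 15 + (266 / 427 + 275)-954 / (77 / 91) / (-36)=2067627 / 6710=308.14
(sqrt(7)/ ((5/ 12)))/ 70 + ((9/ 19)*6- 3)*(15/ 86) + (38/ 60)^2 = 6*sqrt(7)/ 175 + 274687/ 735300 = 0.46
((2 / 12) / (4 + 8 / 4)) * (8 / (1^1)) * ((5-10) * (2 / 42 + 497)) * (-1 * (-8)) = -835040 / 189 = -4418.20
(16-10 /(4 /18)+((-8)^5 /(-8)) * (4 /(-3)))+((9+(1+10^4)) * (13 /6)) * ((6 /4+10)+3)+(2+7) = 308999.50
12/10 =6/5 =1.20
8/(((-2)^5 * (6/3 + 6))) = -1/32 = -0.03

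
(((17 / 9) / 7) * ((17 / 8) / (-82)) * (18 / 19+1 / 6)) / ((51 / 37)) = -0.01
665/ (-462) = -95/ 66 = -1.44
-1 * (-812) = 812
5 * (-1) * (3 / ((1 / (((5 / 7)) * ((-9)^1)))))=96.43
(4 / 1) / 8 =1 / 2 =0.50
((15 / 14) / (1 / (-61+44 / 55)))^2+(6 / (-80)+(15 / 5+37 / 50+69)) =846583 / 200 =4232.92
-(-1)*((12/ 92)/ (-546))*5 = -5/ 4186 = -0.00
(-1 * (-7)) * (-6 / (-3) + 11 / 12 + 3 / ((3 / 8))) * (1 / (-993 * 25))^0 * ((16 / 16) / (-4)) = -917 / 48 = -19.10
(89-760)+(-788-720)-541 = -2720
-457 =-457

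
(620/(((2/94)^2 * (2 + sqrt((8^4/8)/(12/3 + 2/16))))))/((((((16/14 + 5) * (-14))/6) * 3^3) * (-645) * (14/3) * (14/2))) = -753269/269356773 + 2191328 * sqrt(33)/808070319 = 0.01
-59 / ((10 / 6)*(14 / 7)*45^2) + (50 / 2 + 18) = 42.99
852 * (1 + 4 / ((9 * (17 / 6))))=985.65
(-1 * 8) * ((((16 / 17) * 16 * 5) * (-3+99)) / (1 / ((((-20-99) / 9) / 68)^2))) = -1003520 / 459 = -2186.32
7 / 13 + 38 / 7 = 543 / 91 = 5.97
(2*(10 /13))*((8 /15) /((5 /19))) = 608 /195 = 3.12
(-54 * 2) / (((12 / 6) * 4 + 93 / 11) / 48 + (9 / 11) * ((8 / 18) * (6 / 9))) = -19008 / 103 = -184.54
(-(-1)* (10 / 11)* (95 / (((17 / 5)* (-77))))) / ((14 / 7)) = -2375 / 14399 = -0.16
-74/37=-2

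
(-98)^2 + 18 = 9622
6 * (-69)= -414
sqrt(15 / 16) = sqrt(15) / 4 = 0.97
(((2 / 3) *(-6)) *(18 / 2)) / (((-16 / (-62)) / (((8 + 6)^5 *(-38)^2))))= -108338190912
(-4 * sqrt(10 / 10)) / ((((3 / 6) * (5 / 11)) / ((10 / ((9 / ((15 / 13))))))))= -880 / 39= -22.56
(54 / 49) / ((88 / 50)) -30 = -29.37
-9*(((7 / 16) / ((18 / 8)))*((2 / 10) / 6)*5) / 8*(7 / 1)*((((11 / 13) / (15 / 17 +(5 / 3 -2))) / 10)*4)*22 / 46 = -14399 / 191360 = -0.08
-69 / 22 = -3.14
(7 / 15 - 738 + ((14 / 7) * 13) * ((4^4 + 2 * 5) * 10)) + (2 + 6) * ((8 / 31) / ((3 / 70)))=10612949 / 155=68470.64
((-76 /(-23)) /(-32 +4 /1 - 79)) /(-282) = 38 /347001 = 0.00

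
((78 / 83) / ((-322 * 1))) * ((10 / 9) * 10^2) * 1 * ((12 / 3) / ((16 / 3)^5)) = -131625 / 437878784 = -0.00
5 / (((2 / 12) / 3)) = 90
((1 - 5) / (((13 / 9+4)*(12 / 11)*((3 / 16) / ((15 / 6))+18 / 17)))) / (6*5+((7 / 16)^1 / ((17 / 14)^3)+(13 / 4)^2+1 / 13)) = -7643841920 / 526126636749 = -0.01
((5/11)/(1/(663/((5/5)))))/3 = 1105/11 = 100.45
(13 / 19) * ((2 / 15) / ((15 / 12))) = 104 / 1425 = 0.07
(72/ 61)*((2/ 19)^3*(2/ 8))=144/ 418399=0.00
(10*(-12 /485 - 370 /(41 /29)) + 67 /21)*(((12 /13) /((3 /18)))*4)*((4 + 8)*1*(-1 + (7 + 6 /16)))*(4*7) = -6413494783680 /51701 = -124049724.06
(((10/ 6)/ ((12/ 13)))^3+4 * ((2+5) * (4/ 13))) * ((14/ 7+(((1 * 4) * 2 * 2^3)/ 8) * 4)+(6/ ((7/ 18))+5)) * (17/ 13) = 18989693923/ 18398016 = 1032.16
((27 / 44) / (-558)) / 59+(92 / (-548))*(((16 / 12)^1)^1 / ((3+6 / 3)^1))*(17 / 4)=-62938397 / 330756360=-0.19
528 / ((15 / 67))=11792 / 5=2358.40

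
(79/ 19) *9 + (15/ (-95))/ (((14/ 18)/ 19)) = 4464/ 133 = 33.56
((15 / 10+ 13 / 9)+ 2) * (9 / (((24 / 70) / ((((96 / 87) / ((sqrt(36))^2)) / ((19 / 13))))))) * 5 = 202475 / 14877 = 13.61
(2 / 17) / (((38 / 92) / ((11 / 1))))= 1012 / 323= 3.13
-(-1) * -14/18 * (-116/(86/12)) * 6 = 3248/43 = 75.53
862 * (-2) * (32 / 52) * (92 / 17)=-1268864 / 221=-5741.47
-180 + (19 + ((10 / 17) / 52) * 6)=-35566 / 221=-160.93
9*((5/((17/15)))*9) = 6075/17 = 357.35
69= 69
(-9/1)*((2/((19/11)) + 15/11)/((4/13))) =-61659/836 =-73.75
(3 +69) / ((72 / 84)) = 84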